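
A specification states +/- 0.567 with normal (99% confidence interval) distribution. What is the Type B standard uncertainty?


u_B = half_width / 2.576
u_B = 0.567 / 2.576
u_B = 0.2201

0.2201


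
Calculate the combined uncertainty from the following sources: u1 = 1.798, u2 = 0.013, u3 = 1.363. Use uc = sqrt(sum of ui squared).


uc = sqrt(1.798^2 + 0.013^2 + 1.363^2)
uc = sqrt(5.090742)
uc = 2.2563

2.2563


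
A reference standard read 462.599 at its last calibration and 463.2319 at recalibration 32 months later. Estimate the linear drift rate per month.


rate = (v2 - v1) / months
= (463.2319 - 462.599) / 32
= 0.6329 / 32
= 0.0198

0.0198


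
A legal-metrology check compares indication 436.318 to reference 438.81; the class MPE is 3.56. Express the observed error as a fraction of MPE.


e = indication - reference = 436.318 - 438.81 = -2.4920
|e| = 2.4920
ratio = |e| / MPE = 2.4920 / 3.56
ratio = 0.7000

0.7000


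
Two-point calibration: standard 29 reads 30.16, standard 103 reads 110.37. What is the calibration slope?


slope = (y2 - y1) / (x2 - x1)
= (110.37 - 30.16) / (103 - 29)
= 80.2100 / 74
= 1.0839

1.0839


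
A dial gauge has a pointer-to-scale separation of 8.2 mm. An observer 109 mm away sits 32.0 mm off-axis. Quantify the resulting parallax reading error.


error = h * offset / d
= 8.2 * 32.0 / 109
= 2.4073

2.4073


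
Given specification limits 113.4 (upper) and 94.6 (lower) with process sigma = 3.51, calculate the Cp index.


Cp = (USL - LSL) / (6 * sigma)
= (113.4 - 94.6) / (6 * 3.51)
= 18.8000 / 21.0600
= 0.8927

0.8927


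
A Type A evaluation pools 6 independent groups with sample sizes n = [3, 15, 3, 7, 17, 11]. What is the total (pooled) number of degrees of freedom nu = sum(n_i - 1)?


nu = sum_i (n_i - 1)
nu = ((3 - 1) + (15 - 1) + (3 - 1) + (7 - 1) + (17 - 1) + (11 - 1))
nu = 2 + 14 + 2 + 6 + 16 + 10
nu = 50

50


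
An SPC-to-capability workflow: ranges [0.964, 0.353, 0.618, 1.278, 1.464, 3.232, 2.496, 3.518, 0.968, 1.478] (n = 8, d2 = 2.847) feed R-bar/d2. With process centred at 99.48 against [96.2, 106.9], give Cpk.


R_bar = (0.964 + 0.353 + 0.618 + 1.278 + 1.464 + 3.232 + 2.496 + 3.518 + 0.968 + 1.478) / 10 = 1.6369
sigma = R_bar / d2 = 1.6369 / 2.847 = 0.57495609
Cp = (USL - LSL)/(6*sigma) = (106.9 - 96.2)/(6*0.57495609) = 3.1017
Cpu = (106.9 - 99.48)/(3*0.57495609) = 4.3018
Cpl = (99.48 - 96.2)/(3*0.57495609) = 1.9016
Cpk = min(Cpu, Cpl) = 1.9016

1.9016


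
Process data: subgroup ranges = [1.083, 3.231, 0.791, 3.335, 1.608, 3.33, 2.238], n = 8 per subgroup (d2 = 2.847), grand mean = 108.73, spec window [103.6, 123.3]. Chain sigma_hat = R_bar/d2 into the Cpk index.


R_bar = (1.083 + 3.231 + 0.791 + 3.335 + 1.608 + 3.33 + 2.238) / 7 = 2.2308571
sigma = R_bar / d2 = 2.2308571 / 2.847 = 0.7835817
Cp = (USL - LSL)/(6*sigma) = (123.3 - 103.6)/(6*0.7835817) = 4.1902
Cpu = (123.3 - 108.73)/(3*0.7835817) = 6.1980
Cpl = (108.73 - 103.6)/(3*0.7835817) = 2.1823
Cpk = min(Cpu, Cpl) = 2.1823

2.1823


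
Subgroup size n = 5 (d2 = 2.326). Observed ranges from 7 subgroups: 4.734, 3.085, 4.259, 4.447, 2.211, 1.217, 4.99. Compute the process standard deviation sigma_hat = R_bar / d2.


R_bar = (4.734 + 3.085 + 4.259 + 4.447 + 2.211 + 1.217 + 4.99) / 7
R_bar = 24.943 / 7 = 3.5632857
sigma_hat = R_bar / d2 = 3.5632857 / 2.326 = 1.5319

1.5319


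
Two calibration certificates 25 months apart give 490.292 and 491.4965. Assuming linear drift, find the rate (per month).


rate = (v2 - v1) / months
= (491.4965 - 490.292) / 25
= 1.2045 / 25
= 0.0482

0.0482


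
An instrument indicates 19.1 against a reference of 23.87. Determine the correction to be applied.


Correction = standard - reading
= 23.87 - 19.1
= 4.7700

4.7700


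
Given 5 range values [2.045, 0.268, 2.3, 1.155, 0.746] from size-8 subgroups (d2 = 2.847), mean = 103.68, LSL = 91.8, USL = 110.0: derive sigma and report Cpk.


R_bar = (2.045 + 0.268 + 2.3 + 1.155 + 0.746) / 5 = 1.3028
sigma = R_bar / d2 = 1.3028 / 2.847 = 0.4576045
Cp = (USL - LSL)/(6*sigma) = (110.0 - 91.8)/(6*0.4576045) = 6.6287
Cpu = (110.0 - 103.68)/(3*0.4576045) = 4.6037
Cpl = (103.68 - 91.8)/(3*0.4576045) = 8.6538
Cpk = min(Cpu, Cpl) = 4.6037

4.6037


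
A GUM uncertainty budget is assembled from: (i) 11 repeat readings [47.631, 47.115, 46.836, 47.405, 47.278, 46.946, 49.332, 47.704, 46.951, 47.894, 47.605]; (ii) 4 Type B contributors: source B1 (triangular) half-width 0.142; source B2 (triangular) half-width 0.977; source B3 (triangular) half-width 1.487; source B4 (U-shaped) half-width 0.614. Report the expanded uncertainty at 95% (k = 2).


mean = (47.631 + 47.115 + 46.836 + 47.405 + 47.278 + 46.946 + 49.332 + 47.704 + 46.951 + 47.894 + 47.605) / 11 = 47.51790909
s = sqrt(sum((x - mean)^2)/(n-1)) = 0.6952324
u_A = s / sqrt(n) = 0.6952324 / sqrt(11) = 0.20962046
u_B1 = 0.142 / sqrt(6) = 0.057971257
u_B2 = 0.977 / sqrt(6) = 0.39885858
u_B3 = 1.487 / sqrt(6) = 0.60706521
u_B4 = 0.614 / sqrt(2) = 0.43416356
uc = sqrt(0.20962046^2 + 0.057971257^2 + 0.39885858^2 + 0.60706521^2 + 0.43416356^2) = 0.87373665
U = k * uc = 2 * 0.87373665
U = 1.7475

1.7475


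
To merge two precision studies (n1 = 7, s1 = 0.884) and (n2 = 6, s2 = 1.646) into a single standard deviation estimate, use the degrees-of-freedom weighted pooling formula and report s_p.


s_p = sqrt(((n1-1)*s1^2 + (n2-1)*s2^2) / (n1+n2-2))
numerator = (7-1)*0.884^2 + (6-1)*1.646^2 = 4.688736 + 13.54658 = 18.235316
denominator = 7 + 6 - 2 = 11
s_p^2 = 18.235316 / 11 = 1.657756
s_p = sqrt(1.657756) = 1.2875

1.2875


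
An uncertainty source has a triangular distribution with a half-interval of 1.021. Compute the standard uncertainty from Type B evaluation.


u_B = half_width / sqrt(6)
u_B = 1.021 / 2.4494897
u_B = 0.4168

0.4168


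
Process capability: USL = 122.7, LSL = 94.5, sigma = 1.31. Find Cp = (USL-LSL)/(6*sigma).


Cp = (USL - LSL) / (6 * sigma)
= (122.7 - 94.5) / (6 * 1.31)
= 28.2000 / 7.8600
= 3.5878

3.5878


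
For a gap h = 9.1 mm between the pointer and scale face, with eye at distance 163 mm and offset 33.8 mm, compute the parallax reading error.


error = h * offset / d
= 9.1 * 33.8 / 163
= 1.8870

1.8870


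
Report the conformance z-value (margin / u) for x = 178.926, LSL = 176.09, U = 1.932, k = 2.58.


u = U / k = 1.932 / 2.58 = 0.74883721
margin = |LSL - x| = |176.09 - 178.926| = 2.836
z = margin / u = 2.836 / 0.74883721
z = 3.7872

3.7872


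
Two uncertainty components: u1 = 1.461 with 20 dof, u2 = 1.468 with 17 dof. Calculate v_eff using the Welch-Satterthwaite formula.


uc = sqrt(u1^2 + u2^2) = sqrt(1.461^2 + 1.468^2) = 2.0711217
v_eff = uc^4 / (u1^4/v1 + u2^4/v2)
= 2.0711217^4 / (1.461^4/20 + 1.468^4/17)
= 18.400197 / 0.50099302
v_eff = 36.7275

36.7275


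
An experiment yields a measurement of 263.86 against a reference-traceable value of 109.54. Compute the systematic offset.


Systematic error = measured - true
= 263.86 - 109.54
= 154.3200

154.3200


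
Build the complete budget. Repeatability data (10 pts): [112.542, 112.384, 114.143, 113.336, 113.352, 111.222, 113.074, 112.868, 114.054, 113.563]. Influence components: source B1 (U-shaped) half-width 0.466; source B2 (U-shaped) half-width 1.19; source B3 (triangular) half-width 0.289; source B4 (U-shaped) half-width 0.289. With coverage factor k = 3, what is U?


mean = (112.542 + 112.384 + 114.143 + 113.336 + 113.352 + 111.222 + 113.074 + 112.868 + 114.054 + 113.563) / 10 = 113.0538
s = sqrt(sum((x - mean)^2)/(n-1)) = 0.86381541
u_A = s / sqrt(n) = 0.86381541 / sqrt(10) = 0.27316242
u_B1 = 0.466 / sqrt(2) = 0.32951176
u_B2 = 1.19 / sqrt(2) = 0.84145707
u_B3 = 0.289 / sqrt(6) = 0.11798376
u_B4 = 0.289 / sqrt(2) = 0.20435386
uc = sqrt(0.27316242^2 + 0.32951176^2 + 0.84145707^2 + 0.11798376^2 + 0.20435386^2) = 0.97310142
U = k * uc = 3 * 0.97310142
U = 2.9193

2.9193


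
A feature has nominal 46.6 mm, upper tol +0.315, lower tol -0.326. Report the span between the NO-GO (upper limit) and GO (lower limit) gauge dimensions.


GO = nominal - lower_tol (smallest hole = maximum material condition)
GO = 46.6 - 0.326 = 46.274
NO-GO = nominal + upper_tol (largest hole = least material condition)
NO-GO = 46.6 + 0.315 = 46.915
spread = NO-GO - GO = 46.915 - 46.274 = 0.6410

0.6410


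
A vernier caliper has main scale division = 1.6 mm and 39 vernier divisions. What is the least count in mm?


LC = MSD / n_div
= 1.6 / 39
= 0.0410

0.0410


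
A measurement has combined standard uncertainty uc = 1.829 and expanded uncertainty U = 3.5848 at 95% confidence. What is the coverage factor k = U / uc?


k = U / uc
k = 3.5848 / 1.829
k = 1.96

1.96


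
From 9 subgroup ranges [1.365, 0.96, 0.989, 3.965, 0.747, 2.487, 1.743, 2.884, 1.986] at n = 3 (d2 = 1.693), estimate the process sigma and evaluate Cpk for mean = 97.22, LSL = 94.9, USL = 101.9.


R_bar = (1.365 + 0.96 + 0.989 + 3.965 + 0.747 + 2.487 + 1.743 + 2.884 + 1.986) / 9 = 1.9028889
sigma = R_bar / d2 = 1.9028889 / 1.693 = 1.1239745
Cp = (USL - LSL)/(6*sigma) = (101.9 - 94.9)/(6*1.1239745) = 1.0380
Cpu = (101.9 - 97.22)/(3*1.1239745) = 1.3879
Cpl = (97.22 - 94.9)/(3*1.1239745) = 0.6880
Cpk = min(Cpu, Cpl) = 0.6880

0.6880


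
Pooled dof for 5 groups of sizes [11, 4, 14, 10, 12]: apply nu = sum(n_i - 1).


nu = sum_i (n_i - 1)
nu = ((11 - 1) + (4 - 1) + (14 - 1) + (10 - 1) + (12 - 1))
nu = 10 + 3 + 13 + 9 + 11
nu = 46

46


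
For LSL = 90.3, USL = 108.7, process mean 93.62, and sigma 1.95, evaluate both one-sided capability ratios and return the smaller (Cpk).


Cpu = (USL - mean) / (3*sigma) = (108.7 - 93.62) / (3*1.95) = 2.5778
Cpl = (mean - LSL) / (3*sigma) = (93.62 - 90.3) / (3*1.95) = 0.5675
Cpk = min(Cpu, Cpl) = 0.5675

0.5675


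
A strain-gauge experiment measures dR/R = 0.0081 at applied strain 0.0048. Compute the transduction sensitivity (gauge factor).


GF = (dR/R) / epsilon
= 0.0081 / 0.0048
= 1.6875

1.6875


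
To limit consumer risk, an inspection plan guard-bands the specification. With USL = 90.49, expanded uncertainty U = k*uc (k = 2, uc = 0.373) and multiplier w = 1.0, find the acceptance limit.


U = k * uc = 2 * 0.373 = 0.746
guard band g = w * U = 1.0 * 0.746 = 0.746
AL = USL - g = 90.49 - 0.746
AL = 89.7440

89.7440


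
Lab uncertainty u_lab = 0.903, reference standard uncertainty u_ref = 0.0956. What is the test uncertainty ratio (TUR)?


TUR = u_lab / u_ref
= 0.903 / 0.0956
= 9.4456

9.4456


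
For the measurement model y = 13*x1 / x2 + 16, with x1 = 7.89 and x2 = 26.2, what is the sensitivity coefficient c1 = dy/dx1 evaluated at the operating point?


y = 13*x1 / x2 + 16
dy/dx1 = 13/x2
Evaluate at x2 = 26.2: c1 = 13 / 26.2
c1 = 0.4962

0.4962


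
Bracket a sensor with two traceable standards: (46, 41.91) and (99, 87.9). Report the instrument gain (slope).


slope = (y2 - y1) / (x2 - x1)
= (87.9 - 41.91) / (99 - 46)
= 45.9900 / 53
= 0.8677

0.8677


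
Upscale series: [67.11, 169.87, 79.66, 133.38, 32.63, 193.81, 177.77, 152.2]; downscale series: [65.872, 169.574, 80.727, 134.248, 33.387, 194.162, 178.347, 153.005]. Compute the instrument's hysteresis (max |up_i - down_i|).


|67.11 - 65.872| = 1.2380
|169.87 - 169.574| = 0.2960
|79.66 - 80.727| = 1.0670
|133.38 - 134.248| = 0.8680
|32.63 - 33.387| = 0.7570
|193.81 - 194.162| = 0.3520
|177.77 - 178.347| = 0.5770
|152.2 - 153.005| = 0.8050
hysteresis = max(diffs) = 1.2380

1.2380


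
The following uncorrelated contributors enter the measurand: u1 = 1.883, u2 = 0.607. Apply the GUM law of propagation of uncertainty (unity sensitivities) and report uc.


uc = sqrt(1.883^2 + 0.607^2)
uc = sqrt(3.914138)
uc = 1.9784

1.9784


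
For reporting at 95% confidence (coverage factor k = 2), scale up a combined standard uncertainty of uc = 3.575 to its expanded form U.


U = k * uc
U = 2 * 3.575
U = 7.1500

7.1500


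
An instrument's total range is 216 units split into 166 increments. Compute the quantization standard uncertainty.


resolution = range / divisions
resolution = 216 / 166 = 1.3012048
u_res = resolution / (2*sqrt(3))
u_res = 1.3012048 / 3.4641016
u_res = 0.3756

0.3756


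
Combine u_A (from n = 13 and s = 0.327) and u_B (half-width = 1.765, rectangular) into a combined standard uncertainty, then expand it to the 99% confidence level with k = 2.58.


u_A = s / sqrt(n) = 0.327 / sqrt(13) = 0.090693482
u_B = half_width / sqrt(3) = 1.765 / sqrt(3) = 1.0190232
uc = sqrt(u_A^2 + u_B^2) = sqrt(0.090693482^2 + 1.0190232^2) = 1.0230511
U = k * uc = 2.58 * 1.0230511
U = 2.6395

2.6395


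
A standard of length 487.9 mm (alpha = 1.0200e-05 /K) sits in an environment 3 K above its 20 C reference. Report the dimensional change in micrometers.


dL = L * alpha * dT
= 487.9 * 1.0200e-05 * 3
= 0.0149297 mm
dL_um = 0.0149297 * 1000 = 14.9297 um

14.9297


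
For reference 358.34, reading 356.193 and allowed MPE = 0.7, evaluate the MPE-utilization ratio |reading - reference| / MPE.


e = indication - reference = 356.193 - 358.34 = -2.1470
|e| = 2.1470
ratio = |e| / MPE = 2.1470 / 0.7
ratio = 3.0671

3.0671


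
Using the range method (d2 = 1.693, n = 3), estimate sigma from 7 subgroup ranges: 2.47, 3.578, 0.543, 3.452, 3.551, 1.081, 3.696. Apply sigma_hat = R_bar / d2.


R_bar = (2.47 + 3.578 + 0.543 + 3.452 + 3.551 + 1.081 + 3.696) / 7
R_bar = 18.371 / 7 = 2.6244286
sigma_hat = R_bar / d2 = 2.6244286 / 1.693 = 1.5502

1.5502


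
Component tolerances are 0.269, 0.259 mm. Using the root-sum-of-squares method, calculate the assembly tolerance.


RSS = sqrt(0.269^2 + 0.259^2)
= sqrt(0.139442)
= 0.3734

0.3734


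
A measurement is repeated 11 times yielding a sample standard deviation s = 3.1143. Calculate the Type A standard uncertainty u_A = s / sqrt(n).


u_A = s / sqrt(n)
u_A = 3.1143 / sqrt(11)
u_A = 3.1143 / 3.3166248
u_A = 0.9390

0.9390


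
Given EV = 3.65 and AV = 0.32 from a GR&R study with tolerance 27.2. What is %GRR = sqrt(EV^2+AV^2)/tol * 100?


GRR = sqrt(EV^2 + AV^2) = sqrt(3.65^2 + 0.32^2) = 3.6640005
%GRR = GRR / tol * 100 = 3.6640005 / 27.2 * 100
%GRR = 13.4706

13.4706


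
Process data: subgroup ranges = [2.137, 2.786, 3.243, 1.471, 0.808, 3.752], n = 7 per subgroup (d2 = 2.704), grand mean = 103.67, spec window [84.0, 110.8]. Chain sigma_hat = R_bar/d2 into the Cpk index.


R_bar = (2.137 + 2.786 + 3.243 + 1.471 + 0.808 + 3.752) / 6 = 2.3661667
sigma = R_bar / d2 = 2.3661667 / 2.704 = 0.87506165
Cp = (USL - LSL)/(6*sigma) = (110.8 - 84.0)/(6*0.87506165) = 5.1044
Cpu = (110.8 - 103.67)/(3*0.87506165) = 2.7160
Cpl = (103.67 - 84.0)/(3*0.87506165) = 7.4928
Cpk = min(Cpu, Cpl) = 2.7160

2.7160


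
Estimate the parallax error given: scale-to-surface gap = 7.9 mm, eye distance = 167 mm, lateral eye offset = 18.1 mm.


error = h * offset / d
= 7.9 * 18.1 / 167
= 0.8562

0.8562


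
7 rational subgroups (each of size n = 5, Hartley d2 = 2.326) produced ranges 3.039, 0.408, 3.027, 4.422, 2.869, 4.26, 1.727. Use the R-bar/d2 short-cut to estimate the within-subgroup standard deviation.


R_bar = (3.039 + 0.408 + 3.027 + 4.422 + 2.869 + 4.26 + 1.727) / 7
R_bar = 19.752 / 7 = 2.8217143
sigma_hat = R_bar / d2 = 2.8217143 / 2.326 = 1.2131

1.2131


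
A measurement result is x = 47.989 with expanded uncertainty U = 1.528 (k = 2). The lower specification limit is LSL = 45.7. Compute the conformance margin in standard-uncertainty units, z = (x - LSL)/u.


u = U / k = 1.528 / 2 = 0.764
margin = |LSL - x| = |45.7 - 47.989| = 2.289
z = margin / u = 2.289 / 0.764
z = 2.9961

2.9961


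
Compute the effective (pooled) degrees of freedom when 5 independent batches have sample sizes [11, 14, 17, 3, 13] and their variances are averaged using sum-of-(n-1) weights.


nu = sum_i (n_i - 1)
nu = ((11 - 1) + (14 - 1) + (17 - 1) + (3 - 1) + (13 - 1))
nu = 10 + 13 + 16 + 2 + 12
nu = 53

53


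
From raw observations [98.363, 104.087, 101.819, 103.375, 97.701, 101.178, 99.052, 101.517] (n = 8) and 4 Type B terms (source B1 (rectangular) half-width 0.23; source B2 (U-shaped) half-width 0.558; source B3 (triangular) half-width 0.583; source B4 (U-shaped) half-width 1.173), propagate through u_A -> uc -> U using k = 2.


mean = (98.363 + 104.087 + 101.819 + 103.375 + 97.701 + 101.178 + 99.052 + 101.517) / 8 = 100.8865
s = sqrt(sum((x - mean)^2)/(n-1)) = 2.319752
u_A = s / sqrt(n) = 2.319752 / sqrt(8) = 0.82015618
u_B1 = 0.23 / sqrt(3) = 0.13279056
u_B2 = 0.558 / sqrt(2) = 0.39456558
u_B3 = 0.583 / sqrt(6) = 0.23800875
u_B4 = 1.173 / sqrt(2) = 0.82943625
uc = sqrt(0.82015618^2 + 0.13279056^2 + 0.39456558^2 + 0.23800875^2 + 0.82943625^2) = 1.2611836
U = k * uc = 2 * 1.2611836
U = 2.5224

2.5224


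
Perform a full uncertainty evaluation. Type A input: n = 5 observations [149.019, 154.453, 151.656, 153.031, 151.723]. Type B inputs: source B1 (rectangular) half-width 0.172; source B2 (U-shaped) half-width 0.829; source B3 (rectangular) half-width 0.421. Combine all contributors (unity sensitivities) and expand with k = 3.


mean = (149.019 + 154.453 + 151.656 + 153.031 + 151.723) / 5 = 151.9764
s = sqrt(sum((x - mean)^2)/(n-1)) = 2.0099012
u_A = s / sqrt(n) = 2.0099012 / sqrt(5) = 0.89885514
u_B1 = 0.172 / sqrt(3) = 0.099304246
u_B2 = 0.829 / sqrt(2) = 0.58619152
u_B3 = 0.421 / sqrt(3) = 0.24306446
uc = sqrt(0.89885514^2 + 0.099304246^2 + 0.58619152^2 + 0.24306446^2) = 1.1047637
U = k * uc = 3 * 1.1047637
U = 3.3143

3.3143


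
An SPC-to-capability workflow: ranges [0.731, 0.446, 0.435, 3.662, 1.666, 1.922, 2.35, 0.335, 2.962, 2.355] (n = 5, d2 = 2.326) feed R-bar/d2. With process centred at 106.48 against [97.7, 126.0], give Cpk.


R_bar = (0.731 + 0.446 + 0.435 + 3.662 + 1.666 + 1.922 + 2.35 + 0.335 + 2.962 + 2.355) / 10 = 1.6864
sigma = R_bar / d2 = 1.6864 / 2.326 = 0.7250215
Cp = (USL - LSL)/(6*sigma) = (126.0 - 97.7)/(6*0.7250215) = 6.5056
Cpu = (126.0 - 106.48)/(3*0.7250215) = 8.9744
Cpl = (106.48 - 97.7)/(3*0.7250215) = 4.0367
Cpk = min(Cpu, Cpl) = 4.0367

4.0367


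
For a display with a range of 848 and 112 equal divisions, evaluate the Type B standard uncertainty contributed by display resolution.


resolution = range / divisions
resolution = 848 / 112 = 7.5714286
u_res = resolution / (2*sqrt(3))
u_res = 7.5714286 / 3.4641016
u_res = 2.1857

2.1857


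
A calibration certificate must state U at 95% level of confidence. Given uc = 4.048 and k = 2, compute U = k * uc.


U = k * uc
U = 2 * 4.048
U = 8.0960

8.0960


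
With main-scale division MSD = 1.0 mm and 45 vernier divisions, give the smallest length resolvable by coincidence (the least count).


LC = MSD / n_div
= 1.0 / 45
= 0.0222

0.0222


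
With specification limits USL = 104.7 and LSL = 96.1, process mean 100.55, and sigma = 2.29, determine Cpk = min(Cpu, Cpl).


Cpu = (USL - mean) / (3*sigma) = (104.7 - 100.55) / (3*2.29) = 0.6041
Cpl = (mean - LSL) / (3*sigma) = (100.55 - 96.1) / (3*2.29) = 0.6477
Cpk = min(Cpu, Cpl) = 0.6041

0.6041


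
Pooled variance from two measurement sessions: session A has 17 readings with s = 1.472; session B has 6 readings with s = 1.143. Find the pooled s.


s_p = sqrt(((n1-1)*s1^2 + (n2-1)*s2^2) / (n1+n2-2))
numerator = (17-1)*1.472^2 + (6-1)*1.143^2 = 34.668544 + 6.532245 = 41.200789
denominator = 17 + 6 - 2 = 21
s_p^2 = 41.200789 / 21 = 1.9619423
s_p = sqrt(1.9619423) = 1.4007

1.4007


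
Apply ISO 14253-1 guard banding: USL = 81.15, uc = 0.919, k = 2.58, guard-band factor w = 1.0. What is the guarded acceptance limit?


U = k * uc = 2.58 * 0.919 = 2.37102
guard band g = w * U = 1.0 * 2.37102 = 2.37102
AL = USL - g = 81.15 - 2.37102
AL = 78.7790

78.7790


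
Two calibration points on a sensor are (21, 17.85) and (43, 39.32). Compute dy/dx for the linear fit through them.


slope = (y2 - y1) / (x2 - x1)
= (39.32 - 17.85) / (43 - 21)
= 21.4700 / 22
= 0.9759

0.9759


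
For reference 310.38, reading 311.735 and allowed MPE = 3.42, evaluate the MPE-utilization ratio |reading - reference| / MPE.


e = indication - reference = 311.735 - 310.38 = 1.3550
|e| = 1.3550
ratio = |e| / MPE = 1.3550 / 3.42
ratio = 0.3962

0.3962


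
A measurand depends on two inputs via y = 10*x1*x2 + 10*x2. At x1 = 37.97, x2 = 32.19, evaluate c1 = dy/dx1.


y = 10*x1*x2 + 10*x2
dy/dx1 = 10*x2
Evaluate at x2 = 32.19: c1 = 10 * 32.19
c1 = 321.9000

321.9000


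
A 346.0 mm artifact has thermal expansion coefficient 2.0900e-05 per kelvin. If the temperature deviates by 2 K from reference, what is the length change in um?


dL = L * alpha * dT
= 346.0 * 2.0900e-05 * 2
= 0.0144628 mm
dL_um = 0.0144628 * 1000 = 14.4628 um

14.4628


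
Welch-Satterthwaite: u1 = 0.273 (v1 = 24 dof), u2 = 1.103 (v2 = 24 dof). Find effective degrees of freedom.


uc = sqrt(u1^2 + u2^2) = sqrt(0.273^2 + 1.103^2) = 1.1362825
v_eff = uc^4 / (u1^4/v1 + u2^4/v2)
= 1.1362825^4 / (0.273^4/24 + 1.103^4/24)
= 1.6670371 / 0.061903835
v_eff = 26.9295

26.9295


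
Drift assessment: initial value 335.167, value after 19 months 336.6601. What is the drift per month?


rate = (v2 - v1) / months
= (336.6601 - 335.167) / 19
= 1.4931 / 19
= 0.0786

0.0786


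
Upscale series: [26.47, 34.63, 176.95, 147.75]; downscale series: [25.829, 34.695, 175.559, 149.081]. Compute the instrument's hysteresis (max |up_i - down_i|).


|26.47 - 25.829| = 0.6410
|34.63 - 34.695| = 0.0650
|176.95 - 175.559| = 1.3910
|147.75 - 149.081| = 1.3310
hysteresis = max(diffs) = 1.3910

1.3910


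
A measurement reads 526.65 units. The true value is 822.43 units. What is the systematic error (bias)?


Systematic error = measured - true
= 526.65 - 822.43
= -295.7800

-295.7800


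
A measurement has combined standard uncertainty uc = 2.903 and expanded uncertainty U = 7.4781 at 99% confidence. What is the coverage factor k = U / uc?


k = U / uc
k = 7.4781 / 2.903
k = 2.576

2.576


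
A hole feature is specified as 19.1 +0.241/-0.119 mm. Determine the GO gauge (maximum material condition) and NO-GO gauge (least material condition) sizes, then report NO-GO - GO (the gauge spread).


GO = nominal - lower_tol (smallest hole = maximum material condition)
GO = 19.1 - 0.119 = 18.981
NO-GO = nominal + upper_tol (largest hole = least material condition)
NO-GO = 19.1 + 0.241 = 19.341
spread = NO-GO - GO = 19.341 - 18.981 = 0.3600

0.3600


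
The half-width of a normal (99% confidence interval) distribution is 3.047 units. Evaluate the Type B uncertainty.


u_B = half_width / 2.576
u_B = 3.047 / 2.576
u_B = 1.1828

1.1828


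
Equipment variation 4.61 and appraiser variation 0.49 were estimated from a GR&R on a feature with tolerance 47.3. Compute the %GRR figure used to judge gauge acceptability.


GRR = sqrt(EV^2 + AV^2) = sqrt(4.61^2 + 0.49^2) = 4.6359681
%GRR = GRR / tol * 100 = 4.6359681 / 47.3 * 100
%GRR = 9.8012

9.8012


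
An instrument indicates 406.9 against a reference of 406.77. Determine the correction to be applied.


Correction = standard - reading
= 406.77 - 406.9
= -0.1300

-0.1300


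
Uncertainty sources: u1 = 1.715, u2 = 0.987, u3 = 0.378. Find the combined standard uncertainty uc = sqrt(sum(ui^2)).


uc = sqrt(1.715^2 + 0.987^2 + 0.378^2)
uc = sqrt(4.058278)
uc = 2.0145

2.0145


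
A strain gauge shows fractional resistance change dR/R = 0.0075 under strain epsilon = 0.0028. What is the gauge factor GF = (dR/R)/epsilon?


GF = (dR/R) / epsilon
= 0.0075 / 0.0028
= 2.6786

2.6786


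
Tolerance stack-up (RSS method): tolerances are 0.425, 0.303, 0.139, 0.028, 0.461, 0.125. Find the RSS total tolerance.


RSS = sqrt(0.425^2 + 0.303^2 + 0.139^2 + 0.028^2 + 0.461^2 + 0.125^2)
= sqrt(0.520685)
= 0.7216

0.7216


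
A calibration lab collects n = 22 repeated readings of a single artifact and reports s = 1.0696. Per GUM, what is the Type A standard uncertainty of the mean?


u_A = s / sqrt(n)
u_A = 1.0696 / sqrt(22)
u_A = 1.0696 / 4.6904158
u_A = 0.2280

0.2280


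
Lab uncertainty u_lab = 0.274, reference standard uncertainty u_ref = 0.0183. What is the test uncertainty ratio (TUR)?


TUR = u_lab / u_ref
= 0.274 / 0.0183
= 14.9727

14.9727


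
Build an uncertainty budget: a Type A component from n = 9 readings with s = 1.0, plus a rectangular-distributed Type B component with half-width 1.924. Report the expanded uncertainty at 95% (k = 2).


u_A = s / sqrt(n) = 1.0 / sqrt(9) = 0.33333333
u_B = half_width / sqrt(3) = 1.924 / sqrt(3) = 1.1108219
uc = sqrt(u_A^2 + u_B^2) = sqrt(0.33333333^2 + 1.1108219^2) = 1.159757
U = k * uc = 2 * 1.159757
U = 2.3195

2.3195


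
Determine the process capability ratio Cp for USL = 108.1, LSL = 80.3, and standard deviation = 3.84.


Cp = (USL - LSL) / (6 * sigma)
= (108.1 - 80.3) / (6 * 3.84)
= 27.8000 / 23.0400
= 1.2066

1.2066


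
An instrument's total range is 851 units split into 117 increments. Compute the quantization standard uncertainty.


resolution = range / divisions
resolution = 851 / 117 = 7.2735043
u_res = resolution / (2*sqrt(3))
u_res = 7.2735043 / 3.4641016
u_res = 2.0997

2.0997


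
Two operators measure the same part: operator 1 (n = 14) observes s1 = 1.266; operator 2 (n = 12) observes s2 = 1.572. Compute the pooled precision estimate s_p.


s_p = sqrt(((n1-1)*s1^2 + (n2-1)*s2^2) / (n1+n2-2))
numerator = (14-1)*1.266^2 + (12-1)*1.572^2 = 20.835828 + 27.183024 = 48.018852
denominator = 14 + 12 - 2 = 24
s_p^2 = 48.018852 / 24 = 2.0007855
s_p = sqrt(2.0007855) = 1.4145

1.4145


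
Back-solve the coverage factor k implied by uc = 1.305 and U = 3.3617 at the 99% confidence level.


k = U / uc
k = 3.3617 / 1.305
k = 2.576

2.576


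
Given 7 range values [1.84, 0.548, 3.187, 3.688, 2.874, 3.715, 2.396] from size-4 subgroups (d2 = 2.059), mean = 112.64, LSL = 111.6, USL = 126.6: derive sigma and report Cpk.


R_bar = (1.84 + 0.548 + 3.187 + 3.688 + 2.874 + 3.715 + 2.396) / 7 = 2.6068571
sigma = R_bar / d2 = 2.6068571 / 2.059 = 1.2660792
Cp = (USL - LSL)/(6*sigma) = (126.6 - 111.6)/(6*1.2660792) = 1.9746
Cpu = (126.6 - 112.64)/(3*1.2660792) = 3.6754
Cpl = (112.64 - 111.6)/(3*1.2660792) = 0.2738
Cpk = min(Cpu, Cpl) = 0.2738

0.2738


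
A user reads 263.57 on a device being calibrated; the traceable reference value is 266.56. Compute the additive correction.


Correction = standard - reading
= 266.56 - 263.57
= 2.9900

2.9900


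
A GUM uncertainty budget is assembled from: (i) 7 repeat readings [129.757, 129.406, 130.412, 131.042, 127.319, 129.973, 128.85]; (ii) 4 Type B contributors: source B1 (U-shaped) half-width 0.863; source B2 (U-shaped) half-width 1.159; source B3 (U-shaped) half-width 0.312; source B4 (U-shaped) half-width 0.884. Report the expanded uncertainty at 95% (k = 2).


mean = (129.757 + 129.406 + 130.412 + 131.042 + 127.319 + 129.973 + 128.85) / 7 = 129.537
s = sqrt(sum((x - mean)^2)/(n-1)) = 1.2026221
u_A = s / sqrt(n) = 1.2026221 / sqrt(7) = 0.45454843
u_B1 = 0.863 / sqrt(2) = 0.61023315
u_B2 = 1.159 / sqrt(2) = 0.81953676
u_B3 = 0.312 / sqrt(2) = 0.22061732
u_B4 = 0.884 / sqrt(2) = 0.62508239
uc = sqrt(0.45454843^2 + 0.61023315^2 + 0.81953676^2 + 0.22061732^2 + 0.62508239^2) = 1.3000151
U = k * uc = 2 * 1.3000151
U = 2.6000

2.6000


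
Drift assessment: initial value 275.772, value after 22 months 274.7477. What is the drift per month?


rate = (v2 - v1) / months
= (274.7477 - 275.772) / 22
= -1.0243 / 22
= -0.0466

-0.0466


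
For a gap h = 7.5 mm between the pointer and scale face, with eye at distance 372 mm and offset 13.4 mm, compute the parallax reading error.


error = h * offset / d
= 7.5 * 13.4 / 372
= 0.2702

0.2702


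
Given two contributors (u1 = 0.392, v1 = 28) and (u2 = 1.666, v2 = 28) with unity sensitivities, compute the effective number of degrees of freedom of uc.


uc = sqrt(u1^2 + u2^2) = sqrt(0.392^2 + 1.666^2) = 1.7114964
v_eff = uc^4 / (u1^4/v1 + u2^4/v2)
= 1.7114964^4 / (0.392^4/28 + 1.666^4/28)
= 8.5803294 / 0.27597585
v_eff = 31.0909

31.0909


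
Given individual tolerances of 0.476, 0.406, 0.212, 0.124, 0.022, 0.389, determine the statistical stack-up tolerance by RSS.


RSS = sqrt(0.476^2 + 0.406^2 + 0.212^2 + 0.124^2 + 0.022^2 + 0.389^2)
= sqrt(0.603537)
= 0.7769

0.7769


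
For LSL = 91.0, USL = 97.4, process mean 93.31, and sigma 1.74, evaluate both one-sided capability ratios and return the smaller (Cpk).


Cpu = (USL - mean) / (3*sigma) = (97.4 - 93.31) / (3*1.74) = 0.7835
Cpl = (mean - LSL) / (3*sigma) = (93.31 - 91.0) / (3*1.74) = 0.4425
Cpk = min(Cpu, Cpl) = 0.4425

0.4425


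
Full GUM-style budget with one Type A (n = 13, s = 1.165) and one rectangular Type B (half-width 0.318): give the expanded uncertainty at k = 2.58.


u_A = s / sqrt(n) = 1.165 / sqrt(13) = 0.32311286
u_B = half_width / sqrt(3) = 0.318 / sqrt(3) = 0.18359739
uc = sqrt(u_A^2 + u_B^2) = sqrt(0.32311286^2 + 0.18359739^2) = 0.37163143
U = k * uc = 2.58 * 0.37163143
U = 0.9588

0.9588


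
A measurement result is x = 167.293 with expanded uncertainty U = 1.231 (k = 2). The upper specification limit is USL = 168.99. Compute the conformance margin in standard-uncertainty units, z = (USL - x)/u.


u = U / k = 1.231 / 2 = 0.6155
margin = |USL - x| = |168.99 - 167.293| = 1.697
z = margin / u = 1.697 / 0.6155
z = 2.7571

2.7571


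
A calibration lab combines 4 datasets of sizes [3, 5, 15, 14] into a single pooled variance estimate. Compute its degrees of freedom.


nu = sum_i (n_i - 1)
nu = ((3 - 1) + (5 - 1) + (15 - 1) + (14 - 1))
nu = 2 + 4 + 14 + 13
nu = 33

33


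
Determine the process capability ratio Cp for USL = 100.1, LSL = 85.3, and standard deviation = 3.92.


Cp = (USL - LSL) / (6 * sigma)
= (100.1 - 85.3) / (6 * 3.92)
= 14.8000 / 23.5200
= 0.6293

0.6293


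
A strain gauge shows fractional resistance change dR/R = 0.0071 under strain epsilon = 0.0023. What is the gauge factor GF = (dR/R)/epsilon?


GF = (dR/R) / epsilon
= 0.0071 / 0.0023
= 3.0870

3.0870


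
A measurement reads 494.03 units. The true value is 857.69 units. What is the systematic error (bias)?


Systematic error = measured - true
= 494.03 - 857.69
= -363.6600

-363.6600


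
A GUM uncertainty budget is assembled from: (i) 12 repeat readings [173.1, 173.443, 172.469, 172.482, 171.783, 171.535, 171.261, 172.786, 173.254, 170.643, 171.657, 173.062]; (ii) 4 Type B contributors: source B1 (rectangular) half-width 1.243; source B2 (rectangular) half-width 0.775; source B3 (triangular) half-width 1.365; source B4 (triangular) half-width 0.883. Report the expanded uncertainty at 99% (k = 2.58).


mean = (173.1 + 173.443 + 172.469 + 172.482 + 171.783 + 171.535 + 171.261 + 172.786 + 173.254 + 170.643 + 171.657 + 173.062) / 12 = 172.2895833
s = sqrt(sum((x - mean)^2)/(n-1)) = 0.89569277
u_A = s / sqrt(n) = 0.89569277 / sqrt(12) = 0.25856423
u_B1 = 1.243 / sqrt(3) = 0.71764638
u_B2 = 0.775 / sqrt(3) = 0.44744646
u_B3 = 1.365 / sqrt(6) = 0.55725892
u_B4 = 0.883 / sqrt(6) = 0.36048324
uc = sqrt(0.25856423^2 + 0.71764638^2 + 0.44744646^2 + 0.55725892^2 + 0.36048324^2) = 1.105697
U = k * uc = 2.58 * 1.105697
U = 2.8527

2.8527


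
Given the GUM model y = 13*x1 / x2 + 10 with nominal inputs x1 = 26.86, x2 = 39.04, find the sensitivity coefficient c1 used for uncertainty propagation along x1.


y = 13*x1 / x2 + 10
dy/dx1 = 13/x2
Evaluate at x2 = 39.04: c1 = 13 / 39.04
c1 = 0.3330

0.3330


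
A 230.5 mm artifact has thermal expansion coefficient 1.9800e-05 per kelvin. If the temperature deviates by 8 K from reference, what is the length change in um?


dL = L * alpha * dT
= 230.5 * 1.9800e-05 * 8
= 0.0365112 mm
dL_um = 0.0365112 * 1000 = 36.5112 um

36.5112


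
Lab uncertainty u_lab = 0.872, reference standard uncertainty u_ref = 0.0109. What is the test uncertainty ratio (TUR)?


TUR = u_lab / u_ref
= 0.872 / 0.0109
= 80.0000

80.0000


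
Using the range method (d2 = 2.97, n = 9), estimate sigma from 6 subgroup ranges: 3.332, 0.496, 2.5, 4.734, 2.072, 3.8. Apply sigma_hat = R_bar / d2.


R_bar = (3.332 + 0.496 + 2.5 + 4.734 + 2.072 + 3.8) / 6
R_bar = 16.934 / 6 = 2.8223333
sigma_hat = R_bar / d2 = 2.8223333 / 2.97 = 0.9503

0.9503


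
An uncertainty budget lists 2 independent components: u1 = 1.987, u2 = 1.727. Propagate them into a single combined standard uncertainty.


uc = sqrt(1.987^2 + 1.727^2)
uc = sqrt(6.930698)
uc = 2.6326

2.6326


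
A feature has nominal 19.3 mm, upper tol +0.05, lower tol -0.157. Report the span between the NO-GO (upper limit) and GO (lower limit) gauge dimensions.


GO = nominal - lower_tol (smallest hole = maximum material condition)
GO = 19.3 - 0.157 = 19.143
NO-GO = nominal + upper_tol (largest hole = least material condition)
NO-GO = 19.3 + 0.05 = 19.35
spread = NO-GO - GO = 19.35 - 19.143 = 0.2070

0.2070


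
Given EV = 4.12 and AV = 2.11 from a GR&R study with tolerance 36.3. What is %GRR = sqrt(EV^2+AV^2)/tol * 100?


GRR = sqrt(EV^2 + AV^2) = sqrt(4.12^2 + 2.11^2) = 4.6288768
%GRR = GRR / tol * 100 = 4.6288768 / 36.3 * 100
%GRR = 12.7517

12.7517


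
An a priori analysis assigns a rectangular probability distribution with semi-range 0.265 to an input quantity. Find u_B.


u_B = half_width / sqrt(3)
u_B = 0.265 / 1.7320508
u_B = 0.1530

0.1530


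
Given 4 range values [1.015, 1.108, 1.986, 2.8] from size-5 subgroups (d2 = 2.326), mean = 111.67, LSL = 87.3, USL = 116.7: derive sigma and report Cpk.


R_bar = (1.015 + 1.108 + 1.986 + 2.8) / 4 = 1.72725
sigma = R_bar / d2 = 1.72725 / 2.326 = 0.74258383
Cp = (USL - LSL)/(6*sigma) = (116.7 - 87.3)/(6*0.74258383) = 6.5986
Cpu = (116.7 - 111.67)/(3*0.74258383) = 2.2579
Cpl = (111.67 - 87.3)/(3*0.74258383) = 10.9393
Cpk = min(Cpu, Cpl) = 2.2579

2.2579


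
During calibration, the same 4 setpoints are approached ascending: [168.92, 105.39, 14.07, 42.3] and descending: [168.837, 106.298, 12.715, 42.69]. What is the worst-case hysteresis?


|168.92 - 168.837| = 0.0830
|105.39 - 106.298| = 0.9080
|14.07 - 12.715| = 1.3550
|42.3 - 42.69| = 0.3900
hysteresis = max(diffs) = 1.3550

1.3550


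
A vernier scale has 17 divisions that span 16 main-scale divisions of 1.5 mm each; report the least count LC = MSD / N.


LC = MSD / n_div
= 1.5 / 17
= 0.0882

0.0882


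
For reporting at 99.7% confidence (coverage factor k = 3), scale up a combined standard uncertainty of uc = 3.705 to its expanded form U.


U = k * uc
U = 3 * 3.705
U = 11.1150

11.1150


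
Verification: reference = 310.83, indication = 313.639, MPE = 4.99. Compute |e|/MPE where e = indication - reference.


e = indication - reference = 313.639 - 310.83 = 2.8090
|e| = 2.8090
ratio = |e| / MPE = 2.8090 / 4.99
ratio = 0.5629

0.5629


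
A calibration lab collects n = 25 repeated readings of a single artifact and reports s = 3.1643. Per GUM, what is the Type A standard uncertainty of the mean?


u_A = s / sqrt(n)
u_A = 3.1643 / sqrt(25)
u_A = 3.1643 / 5
u_A = 0.6329

0.6329


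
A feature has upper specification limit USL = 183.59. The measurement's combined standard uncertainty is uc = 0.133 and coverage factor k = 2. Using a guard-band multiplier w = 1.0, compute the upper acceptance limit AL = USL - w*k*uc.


U = k * uc = 2 * 0.133 = 0.266
guard band g = w * U = 1.0 * 0.266 = 0.266
AL = USL - g = 183.59 - 0.266
AL = 183.3240

183.3240


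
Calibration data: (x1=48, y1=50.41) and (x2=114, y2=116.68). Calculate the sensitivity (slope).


slope = (y2 - y1) / (x2 - x1)
= (116.68 - 50.41) / (114 - 48)
= 66.2700 / 66
= 1.0041

1.0041


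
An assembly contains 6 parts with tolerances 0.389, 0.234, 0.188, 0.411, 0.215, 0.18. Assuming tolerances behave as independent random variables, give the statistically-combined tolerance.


RSS = sqrt(0.389^2 + 0.234^2 + 0.188^2 + 0.411^2 + 0.215^2 + 0.18^2)
= sqrt(0.488967)
= 0.6993

0.6993


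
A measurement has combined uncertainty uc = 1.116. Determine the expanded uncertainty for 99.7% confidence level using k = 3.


U = k * uc
U = 3 * 1.116
U = 3.3480

3.3480


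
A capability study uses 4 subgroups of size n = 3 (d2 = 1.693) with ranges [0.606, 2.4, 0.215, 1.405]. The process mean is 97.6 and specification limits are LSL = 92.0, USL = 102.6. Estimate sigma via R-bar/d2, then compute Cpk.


R_bar = (0.606 + 2.4 + 0.215 + 1.405) / 4 = 1.1565
sigma = R_bar / d2 = 1.1565 / 1.693 = 0.68310691
Cp = (USL - LSL)/(6*sigma) = (102.6 - 92.0)/(6*0.68310691) = 2.5862
Cpu = (102.6 - 97.6)/(3*0.68310691) = 2.4398
Cpl = (97.6 - 92.0)/(3*0.68310691) = 2.7326
Cpk = min(Cpu, Cpl) = 2.4398

2.4398


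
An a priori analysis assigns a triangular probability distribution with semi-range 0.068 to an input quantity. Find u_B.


u_B = half_width / sqrt(6)
u_B = 0.068 / 2.4494897
u_B = 0.0278

0.0278


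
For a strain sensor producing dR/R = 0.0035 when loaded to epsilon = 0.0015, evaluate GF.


GF = (dR/R) / epsilon
= 0.0035 / 0.0015
= 2.3333

2.3333


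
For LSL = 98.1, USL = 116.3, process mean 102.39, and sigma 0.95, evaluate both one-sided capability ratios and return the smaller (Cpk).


Cpu = (USL - mean) / (3*sigma) = (116.3 - 102.39) / (3*0.95) = 4.8807
Cpl = (mean - LSL) / (3*sigma) = (102.39 - 98.1) / (3*0.95) = 1.5053
Cpk = min(Cpu, Cpl) = 1.5053

1.5053


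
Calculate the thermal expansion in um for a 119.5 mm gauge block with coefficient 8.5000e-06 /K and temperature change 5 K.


dL = L * alpha * dT
= 119.5 * 8.5000e-06 * 5
= 0.0050788 mm
dL_um = 0.0050788 * 1000 = 5.0788 um

5.0788


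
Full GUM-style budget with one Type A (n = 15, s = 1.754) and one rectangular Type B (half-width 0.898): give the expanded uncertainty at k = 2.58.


u_A = s / sqrt(n) = 1.754 / sqrt(15) = 0.45288085
u_B = half_width / sqrt(3) = 0.898 / sqrt(3) = 0.51846054
uc = sqrt(u_A^2 + u_B^2) = sqrt(0.45288085^2 + 0.51846054^2) = 0.68840569
U = k * uc = 2.58 * 0.68840569
U = 1.7761

1.7761


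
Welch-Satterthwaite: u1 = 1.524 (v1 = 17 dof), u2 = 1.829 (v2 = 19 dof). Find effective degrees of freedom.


uc = sqrt(u1^2 + u2^2) = sqrt(1.524^2 + 1.829^2) = 2.3807177
v_eff = uc^4 / (u1^4/v1 + u2^4/v2)
= 2.3807177^4 / (1.524^4/17 + 1.829^4/19)
= 32.124147 / 0.90629616
v_eff = 35.4455

35.4455


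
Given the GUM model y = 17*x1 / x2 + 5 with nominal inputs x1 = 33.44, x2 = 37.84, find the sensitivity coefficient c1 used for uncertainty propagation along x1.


y = 17*x1 / x2 + 5
dy/dx1 = 17/x2
Evaluate at x2 = 37.84: c1 = 17 / 37.84
c1 = 0.4493

0.4493


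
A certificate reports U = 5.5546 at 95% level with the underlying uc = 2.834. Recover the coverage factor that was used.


k = U / uc
k = 5.5546 / 2.834
k = 1.96

1.96


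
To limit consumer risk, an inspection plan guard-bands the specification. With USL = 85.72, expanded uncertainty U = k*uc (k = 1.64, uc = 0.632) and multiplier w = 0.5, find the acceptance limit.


U = k * uc = 1.64 * 0.632 = 1.03648
guard band g = w * U = 0.5 * 1.03648 = 0.51824
AL = USL - g = 85.72 - 0.51824
AL = 85.2018

85.2018


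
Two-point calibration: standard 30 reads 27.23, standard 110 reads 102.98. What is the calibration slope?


slope = (y2 - y1) / (x2 - x1)
= (102.98 - 27.23) / (110 - 30)
= 75.7500 / 80
= 0.9469

0.9469


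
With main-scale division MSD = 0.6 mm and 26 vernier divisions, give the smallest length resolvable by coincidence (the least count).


LC = MSD / n_div
= 0.6 / 26
= 0.0231

0.0231


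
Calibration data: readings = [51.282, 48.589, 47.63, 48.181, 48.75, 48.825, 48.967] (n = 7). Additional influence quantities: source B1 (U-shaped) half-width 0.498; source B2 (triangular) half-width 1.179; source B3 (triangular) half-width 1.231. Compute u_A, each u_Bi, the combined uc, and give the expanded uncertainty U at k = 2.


mean = (51.282 + 48.589 + 47.63 + 48.181 + 48.75 + 48.825 + 48.967) / 7 = 48.88914286
s = sqrt(sum((x - mean)^2)/(n-1)) = 1.149804
u_A = s / sqrt(n) = 1.149804 / sqrt(7) = 0.43458506
u_B1 = 0.498 / sqrt(2) = 0.35213918
u_B2 = 1.179 / sqrt(6) = 0.48132473
u_B3 = 1.231 / sqrt(6) = 0.50255365
uc = sqrt(0.43458506^2 + 0.35213918^2 + 0.48132473^2 + 0.50255365^2) = 0.89280448
U = k * uc = 2 * 0.89280448
U = 1.7856

1.7856
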